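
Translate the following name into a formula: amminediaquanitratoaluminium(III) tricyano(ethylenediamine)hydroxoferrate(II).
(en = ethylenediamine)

Cation [Al…]: ligand charges -1, Al(III) ⇒ ion charge 2+.
Anion [Fe…]: ligand charges -4, Fe(II) ⇒ ion charge 2−.
One 2+ cation balances one 2− anion.

[Al(H2O)2(NH3)(NO3)][Fe(CN)3(en)(OH)]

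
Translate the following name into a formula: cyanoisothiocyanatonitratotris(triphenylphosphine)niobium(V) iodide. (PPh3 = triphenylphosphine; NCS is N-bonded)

Ligands: 1 cyano (CN, -1), 3 triphenylphosphine (PPh3, neutral), 1 nitrato (NO3, -1), 1 isothiocyanato (NCS, -1). Ligand charge sum = -3.
With Nb in oxidation state +5, the complex ion is [Nb...]^2+.
Charge balance with iodide (-1) requires 1 complex ion per 2 iodide.

[Nb(CN)(NCS)(NO3)(PPh3)3]I2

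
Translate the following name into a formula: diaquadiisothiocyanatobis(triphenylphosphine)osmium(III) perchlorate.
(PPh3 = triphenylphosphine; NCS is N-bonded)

[Os(H2O)2(NCS)2(PPh3)2]ClO4

Ligands: 2 triphenylphosphine (PPh3, neutral), 2 isothiocyanato (NCS, -1), 2 aqua (H2O, neutral). Ligand charge sum = -2.
Charge balance with perchlorate (-1) requires 1 complex ion per 1 perchlorate.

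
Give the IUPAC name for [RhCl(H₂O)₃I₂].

triaquachlorodiiodorhodium(III)

There is no counter-ion, so the complex is neutral overall.
Ligand charges: 2×iodo (-1 each), 1×chloro (-1 each), 3×aqua (neutral); total -3. So Rh + (-3) = 0, giving Rh = +3.
Ligands are named alphabetically: aqua before chloro before iodo.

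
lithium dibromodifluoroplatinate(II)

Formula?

Ligands: 2 fluoro (F, -1), 2 bromo (Br, -1). Ligand charge sum = -4.
With Pt in oxidation state +2, the complex ion is [Pt...]^2−.
Charge balance with lithium (+1) requires 1 complex ion per 2 lithium.

Li2[PtBr2F2]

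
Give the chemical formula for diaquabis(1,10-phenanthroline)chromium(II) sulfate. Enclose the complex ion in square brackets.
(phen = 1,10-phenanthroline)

[Cr(H2O)2(phen)2]SO4

Ligands: 2 1,10-phenanthroline (phen, neutral), 2 aqua (H2O, neutral). Ligand charge sum = 0.
Charge balance with sulfate (-2) requires 1 complex ion per 1 sulfate.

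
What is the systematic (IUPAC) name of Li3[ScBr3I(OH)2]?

lithium tribromodihydroxoiodoscandate(III)

The 3 lithium counter-ions carry a total charge of +3, so each complex ion is 3−.
Ligand charges: 1×iodo (-1 each), 3×bromo (-1 each), 2×hydroxo (-1 each); total -6. So Sc + (-6) = 3−, giving Sc = +3.
Ligands are named alphabetically: bromo before hydroxo before iodo.
The complex ion is anionic, so scandium takes the -ate form scandate(III).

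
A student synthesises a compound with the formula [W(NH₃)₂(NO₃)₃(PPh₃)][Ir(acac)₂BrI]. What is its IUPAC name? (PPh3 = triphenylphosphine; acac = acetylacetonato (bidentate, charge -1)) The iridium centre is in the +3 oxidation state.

diamminetrinitrato(triphenylphosphine)tungsten(IV) bis(acetylacetonato)bromoiodoiridate(III)

Both ions are complex: the cation is named first with the plain metal name, the anion second with the -ate form; each ion's ligands are alphabetised independently.
Ir is given as +3; the anion's ligand charges sum to -4, so the complex anion is 1−.
A 1:1 salt means the cation carries the equal and opposite charge, 1+.
Cation: ligand charges sum to -3; for the ion to be 1+, W = +4.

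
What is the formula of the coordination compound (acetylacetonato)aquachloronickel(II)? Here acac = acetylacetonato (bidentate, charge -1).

Ligands: 1 aqua (H2O, neutral), 1 acetylacetonato (acac, -1), 1 chloro (Cl, -1). Ligand charge sum = -2.
With Ni in oxidation state +2, the complex ion is [Ni...].

[Ni(acac)Cl(H2O)]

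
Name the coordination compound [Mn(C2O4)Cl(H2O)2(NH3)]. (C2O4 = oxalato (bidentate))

There is no counter-ion, so the complex is neutral overall.
Ligand charges: 1×ammine (neutral), 2×aqua (neutral), 1×oxalato (-2 each), 1×chloro (-1 each); total -3. So Mn + (-3) = 0, giving Mn = +3.
Ligands are named alphabetically: ammine before aqua before chloro before oxalato.

amminediaquachlorooxalatomanganese(III)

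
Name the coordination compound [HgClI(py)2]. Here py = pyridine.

There is no counter-ion, so the complex is neutral overall.
Ligand charges: 1×chloro (-1 each), 1×iodo (-1 each), 2×pyridine (neutral); total -2. So Hg + (-2) = 0, giving Hg = +2.
Ligands are named alphabetically: chloro before iodo before pyridine.

chloroiodobis(pyridine)mercury(II)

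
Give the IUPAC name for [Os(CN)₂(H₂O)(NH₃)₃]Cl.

The 1 chloride counter-ion carries a total charge of -1, so each complex ion is 1+.
Ligand charges: 2×cyano (-1 each), 3×ammine (neutral), 1×aqua (neutral); total -2. So Os + (-2) = 1+, giving Os = +3.
Ligands are named alphabetically: ammine before aqua before cyano.

triammineaquadicyanoosmium(III) chloride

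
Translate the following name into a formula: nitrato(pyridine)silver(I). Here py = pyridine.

Ligands: 1 nitrato (NO3, -1), 1 pyridine (py, neutral). Ligand charge sum = -1.
With Ag in oxidation state +1, the complex ion is [Ag...].

[Ag(NO3)(py)]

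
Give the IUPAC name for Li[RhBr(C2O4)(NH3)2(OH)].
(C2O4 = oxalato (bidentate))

lithium diamminebromohydroxooxalatorhodate(III)

The 1 lithium counter-ion carries a total charge of +1, so each complex ion is 1−.
Ligand charges: 1×bromo (-1 each), 1×hydroxo (-1 each), 2×ammine (neutral), 1×oxalato (-2 each); total -4. So Rh + (-4) = 1−, giving Rh = +3.
Ligands are named alphabetically: ammine before bromo before hydroxo before oxalato.
The complex ion is anionic, so rhodium takes the -ate form rhodate(III).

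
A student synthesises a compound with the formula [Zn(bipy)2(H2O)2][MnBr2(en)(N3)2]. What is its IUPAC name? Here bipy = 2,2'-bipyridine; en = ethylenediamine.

diaquabis(2,2'-bipyridine)zinc(II) diazidodibromo(ethylenediamine)manganate(II)

Both ions are complex: the cation is named first with the plain metal name, the anion second with the -ate form; each ion's ligands are alphabetised independently.
Zinc is always +2 in its complexes; the cation's ligand charges sum to 0, so the complex cation is 2+.
A 1:1 salt means the anion carries the equal and opposite charge, 2−.
Anion: ligand charges sum to -4; for the ion to be 2−, Mn = +2.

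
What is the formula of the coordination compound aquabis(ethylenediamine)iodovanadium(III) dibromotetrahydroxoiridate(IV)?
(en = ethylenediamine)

[V(en)2(H2O)I][IrBr2(OH)4]

Cation [V…]: ligand charges -1, V(III) ⇒ ion charge 2+.
Anion [Ir…]: ligand charges -6, Ir(IV) ⇒ ion charge 2−.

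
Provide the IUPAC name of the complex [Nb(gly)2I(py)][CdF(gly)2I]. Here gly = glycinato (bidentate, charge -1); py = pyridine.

Cadmium is always +2 in its complexes; the anion's ligand charges sum to -4, so the complex anion is 2−.
A 1:1 salt means the cation carries the equal and opposite charge, 2+.
Cation: ligand charges sum to -3; for the ion to be 2+, Nb = +5.

bis(glycinato)iodo(pyridine)niobium(V) fluorobis(glycinato)iodocadmate(II)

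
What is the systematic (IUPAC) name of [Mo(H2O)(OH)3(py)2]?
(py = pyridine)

There is no counter-ion, so the complex is neutral overall.
Ligand charges: 2×pyridine (neutral), 3×hydroxo (-1 each), 1×aqua (neutral); total -3. So Mo + (-3) = 0, giving Mo = +3.
Ligands are named alphabetically: aqua before hydroxo before pyridine.

aquatrihydroxobis(pyridine)molybdenum(III)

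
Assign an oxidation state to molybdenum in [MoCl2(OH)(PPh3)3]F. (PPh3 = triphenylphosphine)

1 fluoride outside the brackets (-1 each) → the complex ion is 1+.
Ligand charges: 1×OH = -1; 2×Cl = -2; 3×PPh3 neutral; sum -3.
Mo + (-3) = 1+ ⇒ Mo is +4.

+4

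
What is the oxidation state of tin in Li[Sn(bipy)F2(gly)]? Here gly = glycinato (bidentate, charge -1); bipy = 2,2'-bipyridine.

1 lithium outside the brackets (+1 each) → the complex ion is 1−.
Ligand charges: 2×F = -2; 1×gly = -1; 1×bipy neutral; sum -3.
Sn + (-3) = 1− ⇒ Sn is +2.

+2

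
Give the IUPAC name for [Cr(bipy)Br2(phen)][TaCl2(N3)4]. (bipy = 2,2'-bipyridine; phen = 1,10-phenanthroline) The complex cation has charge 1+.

(2,2'-bipyridine)dibromo(1,10-phenanthroline)chromium(III) tetraazidodichlorotantalate(V)

Both ions are complex: the cation is named first with the plain metal name, the anion second with the -ate form; each ion's ligands are alphabetised independently.
The complex cation is given as 1+; its ligand charges sum to -2, so Cr = +3.
A 1:1 salt means the anion carries the equal and opposite charge, 1−.
Anion: ligand charges sum to -6; for the ion to be 1−, Ta = +5.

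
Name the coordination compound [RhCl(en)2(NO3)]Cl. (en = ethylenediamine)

The 1 chloride counter-ion carries a total charge of -1, so each complex ion is 1+.
Ligand charges: 1×nitrato (-1 each), 1×chloro (-1 each), 2×ethylenediamine (neutral); total -2. So Rh + (-2) = 1+, giving Rh = +3.
Ligands are named alphabetically: chloro before ethylenediamine before nitrato.

chlorobis(ethylenediamine)nitratorhodium(III) chloride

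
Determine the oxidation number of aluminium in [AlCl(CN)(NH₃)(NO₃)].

No counter-ion: the bracketed complex is neutral.
Ligand charges: 1×NH3 neutral; 1×NO3 = -1; 1×Cl = -1; 1×CN = -1; sum -3.
Al + (-3) = 0 ⇒ Al is +3.

+3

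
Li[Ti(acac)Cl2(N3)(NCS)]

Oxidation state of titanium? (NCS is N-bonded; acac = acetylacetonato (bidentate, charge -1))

1 lithium outside the brackets (+1 each) → the complex ion is 1−.
Ligand charges: 1×N3 = -1; 2×Cl = -2; 1×NCS = -1; 1×acac = -1; sum -5.
Ti + (-5) = 1− ⇒ Ti is +4.

+4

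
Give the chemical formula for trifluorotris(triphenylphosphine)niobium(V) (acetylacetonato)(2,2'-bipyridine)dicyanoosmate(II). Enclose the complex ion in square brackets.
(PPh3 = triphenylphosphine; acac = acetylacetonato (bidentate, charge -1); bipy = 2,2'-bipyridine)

[NbF3(PPh3)3][Os(acac)(bipy)(CN)2]2

Cation [Nb…]: ligand charges -3, Nb(V) ⇒ ion charge 2+.
Anion [Os…]: ligand charges -3, Os(II) ⇒ ion charge 1−.
One 2+ cation requires 2 of the 1− anion.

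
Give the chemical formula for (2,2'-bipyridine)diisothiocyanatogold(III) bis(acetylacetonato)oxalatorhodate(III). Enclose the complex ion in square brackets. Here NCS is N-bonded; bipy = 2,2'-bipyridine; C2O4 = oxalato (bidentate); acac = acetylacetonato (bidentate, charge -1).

[Au(bipy)(NCS)2][Rh(acac)2(C2O4)]

Cation [Au…]: ligand charges -2, Au(III) ⇒ ion charge 1+.
Anion [Rh…]: ligand charges -4, Rh(III) ⇒ ion charge 1−.
One 1+ cation balances one 1− anion.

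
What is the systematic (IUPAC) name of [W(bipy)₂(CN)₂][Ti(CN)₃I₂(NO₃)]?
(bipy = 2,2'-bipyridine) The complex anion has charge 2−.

Both ions are complex: the cation is named first with the plain metal name, the anion second with the -ate form; each ion's ligands are alphabetised independently.
The complex anion is given as 2−; its ligand charges sum to -6, so Ti = +4.
A 1:1 salt means the cation carries the equal and opposite charge, 2+.
Cation: ligand charges sum to -2; for the ion to be 2+, W = +4.

bis(2,2'-bipyridine)dicyanotungsten(IV) tricyanodiiodonitratotitanate(IV)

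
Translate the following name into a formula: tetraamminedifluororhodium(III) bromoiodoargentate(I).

[RhF2(NH3)4][AgBrI]

Cation [Rh…]: ligand charges -2, Rh(III) ⇒ ion charge 1+.
Anion [Ag…]: ligand charges -2, Ag(I) ⇒ ion charge 1−.
One 1+ cation balances one 1− anion.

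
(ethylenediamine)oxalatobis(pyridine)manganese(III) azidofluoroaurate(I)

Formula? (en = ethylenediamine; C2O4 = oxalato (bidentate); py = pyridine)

[Mn(C2O4)(en)(py)2][AuF(N3)]

Cation [Mn…]: ligand charges -2, Mn(III) ⇒ ion charge 1+.
Anion [Au…]: ligand charges -2, Au(I) ⇒ ion charge 1−.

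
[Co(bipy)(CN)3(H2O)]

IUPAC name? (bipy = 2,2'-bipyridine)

There is no counter-ion, so the complex is neutral overall.
Ligand charges: 1×2,2'-bipyridine (neutral), 3×cyano (-1 each), 1×aqua (neutral); total -3. So Co + (-3) = 0, giving Co = +3.
Ligands are named alphabetically: aqua before bipyridine before cyano.

aqua(2,2'-bipyridine)tricyanocobalt(III)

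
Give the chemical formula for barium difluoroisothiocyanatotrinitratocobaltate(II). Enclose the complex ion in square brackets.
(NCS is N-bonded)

Ligands: 2 fluoro (F, -1), 1 isothiocyanato (NCS, -1), 3 nitrato (NO3, -1). Ligand charge sum = -6.
With Co in oxidation state +2, the complex ion is [Co...]^4−.
Charge balance with barium (+2) requires 1 complex ion per 2 barium.

Ba2[CoF2(NCS)(NO3)3]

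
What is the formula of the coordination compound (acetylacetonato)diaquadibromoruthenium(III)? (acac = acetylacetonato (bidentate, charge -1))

Ligands: 2 aqua (H2O, neutral), 1 acetylacetonato (acac, -1), 2 bromo (Br, -1). Ligand charge sum = -3.
With Ru in oxidation state +3, the complex ion is [Ru...].

[Ru(acac)Br2(H2O)2]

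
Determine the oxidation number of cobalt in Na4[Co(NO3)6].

+2

4 sodium outside the brackets (+1 each) → the complex ion is 4−.
Ligand charges: 6×NO3 = -6; sum -6.
Co + (-6) = 4− ⇒ Co is +2.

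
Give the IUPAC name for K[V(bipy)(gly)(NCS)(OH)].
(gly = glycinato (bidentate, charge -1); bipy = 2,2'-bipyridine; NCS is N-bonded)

The 1 potassium counter-ion carries a total charge of +1, so each complex ion is 1−.
Ligand charges: 1×glycinato (-1 each), 1×2,2'-bipyridine (neutral), 1×hydroxo (-1 each), 1×isothiocyanato (-1 each); total -3. So V + (-3) = 1−, giving V = +2.
The complex ion is anionic, so vanadium takes the -ate form vanadate(II).

potassium (2,2'-bipyridine)(glycinato)hydroxoisothiocyanatovanadate(II)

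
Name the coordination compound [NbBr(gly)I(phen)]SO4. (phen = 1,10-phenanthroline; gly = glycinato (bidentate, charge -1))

bromo(glycinato)iodo(1,10-phenanthroline)niobium(V) sulfate

The 1 sulfate counter-ion carries a total charge of -2, so each complex ion is 2+.
Ligand charges: 1×1,10-phenanthroline (neutral), 1×glycinato (-1 each), 1×iodo (-1 each), 1×bromo (-1 each); total -3. So Nb + (-3) = 2+, giving Nb = +5.
Ligands are named alphabetically: bromo before glycinato before iodo before phenanthroline.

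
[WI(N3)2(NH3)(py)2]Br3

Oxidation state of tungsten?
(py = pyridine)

+6

3 bromide outside the brackets (-1 each) → the complex ion is 3+.
Ligand charges: 1×I = -1; 2×py neutral; 2×N3 = -2; 1×NH3 neutral; sum -3.
W + (-3) = 3+ ⇒ W is +6.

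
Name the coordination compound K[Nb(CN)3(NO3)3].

The 1 potassium counter-ion carries a total charge of +1, so each complex ion is 1−.
Ligand charges: 3×nitrato (-1 each), 3×cyano (-1 each); total -6. So Nb + (-6) = 1−, giving Nb = +5.
Ligands are named alphabetically: cyano before nitrato.
The complex ion is anionic, so niobium takes the -ate form niobate(V).

potassium tricyanotrinitratoniobate(V)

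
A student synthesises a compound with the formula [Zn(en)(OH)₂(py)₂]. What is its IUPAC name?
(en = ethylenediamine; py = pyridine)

(ethylenediamine)dihydroxobis(pyridine)zinc(II)

There is no counter-ion, so the complex is neutral overall.
Ligand charges: 1×ethylenediamine (neutral), 2×pyridine (neutral), 2×hydroxo (-1 each); total -2. So Zn + (-2) = 0, giving Zn = +2.
Ligands are named alphabetically: ethylenediamine before hydroxo before pyridine.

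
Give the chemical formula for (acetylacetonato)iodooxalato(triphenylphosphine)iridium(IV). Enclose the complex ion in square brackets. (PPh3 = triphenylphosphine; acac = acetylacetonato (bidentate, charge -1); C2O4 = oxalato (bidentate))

Ligands: 1 triphenylphosphine (PPh3, neutral), 1 acetylacetonato (acac, -1), 1 oxalato (C2O4, -2), 1 iodo (I, -1). Ligand charge sum = -4.
With Ir in oxidation state +4, the complex ion is [Ir...].

[Ir(acac)(C2O4)I(PPh3)]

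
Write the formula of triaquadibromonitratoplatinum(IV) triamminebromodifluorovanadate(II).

[PtBr2(H2O)3(NO3)][VBrF2(NH3)3]

Cation [Pt…]: ligand charges -3, Pt(IV) ⇒ ion charge 1+.
Anion [V…]: ligand charges -3, V(II) ⇒ ion charge 1−.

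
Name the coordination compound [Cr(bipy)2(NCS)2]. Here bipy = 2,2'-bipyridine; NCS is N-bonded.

There is no counter-ion, so the complex is neutral overall.
Ligand charges: 2×2,2'-bipyridine (neutral), 2×isothiocyanato (-1 each); total -2. So Cr + (-2) = 0, giving Cr = +2.
Ligands are named alphabetically: bipyridine before isothiocyanato.

bis(2,2'-bipyridine)diisothiocyanatochromium(II)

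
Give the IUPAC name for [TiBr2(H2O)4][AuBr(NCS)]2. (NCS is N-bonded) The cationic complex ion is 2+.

The complex cation is given as 2+; its ligand charges sum to -2, so Ti = +4.
With 2 anions per cation, each anion must be 2/2 = 1−.
Anion: ligand charges sum to -2; for the ion to be 1−, Au = +1.

tetraaquadibromotitanium(IV) bromoisothiocyanatoaurate(I)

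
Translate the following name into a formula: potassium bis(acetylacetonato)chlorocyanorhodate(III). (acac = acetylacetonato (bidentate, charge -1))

Ligands: 1 chloro (Cl, -1), 1 cyano (CN, -1), 2 acetylacetonato (acac, -1). Ligand charge sum = -4.
With Rh in oxidation state +3, the complex ion is [Rh...]^1−.
Charge balance with potassium (+1) requires 1 complex ion per 1 potassium.

K[Rh(acac)2Cl(CN)]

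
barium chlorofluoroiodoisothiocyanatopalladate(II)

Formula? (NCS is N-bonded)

Ligands: 1 chloro (Cl, -1), 1 fluoro (F, -1), 1 isothiocyanato (NCS, -1), 1 iodo (I, -1). Ligand charge sum = -4.
With Pd in oxidation state +2, the complex ion is [Pd...]^2−.
Charge balance with barium (+2) requires 1 complex ion per 1 barium.

Ba[PdClFI(NCS)]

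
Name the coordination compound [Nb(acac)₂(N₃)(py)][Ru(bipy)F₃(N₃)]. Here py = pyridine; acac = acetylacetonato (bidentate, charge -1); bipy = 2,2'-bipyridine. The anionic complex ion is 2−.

The complex anion is given as 2−; its ligand charges sum to -4, so Ru = +2.
A 1:1 salt means the cation carries the equal and opposite charge, 2+.
Cation: ligand charges sum to -3; for the ion to be 2+, Nb = +5.

bis(acetylacetonato)azido(pyridine)niobium(V) azido(2,2'-bipyridine)trifluororuthenate(II)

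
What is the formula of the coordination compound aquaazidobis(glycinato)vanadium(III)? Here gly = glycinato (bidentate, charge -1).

[V(gly)2(H2O)(N3)]

Ligands: 1 aqua (H2O, neutral), 2 glycinato (gly, -1), 1 azido (N3, -1). Ligand charge sum = -3.
With V in oxidation state +3, the complex ion is [V...].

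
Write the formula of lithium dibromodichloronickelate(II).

Ligands: 2 bromo (Br, -1), 2 chloro (Cl, -1). Ligand charge sum = -4.
Charge balance with lithium (+1) requires 1 complex ion per 2 lithium.

Li2[NiBr2Cl2]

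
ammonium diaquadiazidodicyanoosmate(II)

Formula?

(NH4)2[Os(CN)2(H2O)2(N3)2]

Ligands: 2 azido (N3, -1), 2 cyano (CN, -1), 2 aqua (H2O, neutral). Ligand charge sum = -4.
Charge balance with ammonium (+1) requires 1 complex ion per 2 ammonium.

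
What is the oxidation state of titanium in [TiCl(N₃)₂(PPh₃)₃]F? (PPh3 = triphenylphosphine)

+4

1 fluoride outside the brackets (-1 each) → the complex ion is 1+.
Ligand charges: 1×Cl = -1; 2×N3 = -2; 3×PPh3 neutral; sum -3.
Ti + (-3) = 1+ ⇒ Ti is +4.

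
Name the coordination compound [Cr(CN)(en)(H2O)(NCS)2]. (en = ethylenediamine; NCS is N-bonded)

aquacyano(ethylenediamine)diisothiocyanatochromium(III)

There is no counter-ion, so the complex is neutral overall.
Ligand charges: 1×ethylenediamine (neutral), 1×aqua (neutral), 2×isothiocyanato (-1 each), 1×cyano (-1 each); total -3. So Cr + (-3) = 0, giving Cr = +3.
Ligands are named alphabetically: aqua before cyano before ethylenediamine before isothiocyanato.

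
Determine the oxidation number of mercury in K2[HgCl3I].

2 potassium outside the brackets (+1 each) → the complex ion is 2−.
Ligand charges: 3×Cl = -3; 1×I = -1; sum -4.
Hg + (-4) = 2− ⇒ Hg is +2.

+2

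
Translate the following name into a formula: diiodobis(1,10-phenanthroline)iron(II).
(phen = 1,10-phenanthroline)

[FeI2(phen)2]

Ligands: 2 1,10-phenanthroline (phen, neutral), 2 iodo (I, -1). Ligand charge sum = -2.
With Fe in oxidation state +2, the complex ion is [Fe...].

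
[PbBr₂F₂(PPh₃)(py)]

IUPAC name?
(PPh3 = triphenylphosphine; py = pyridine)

There is no counter-ion, so the complex is neutral overall.
Ligand charges: 1×triphenylphosphine (neutral), 2×fluoro (-1 each), 1×pyridine (neutral), 2×bromo (-1 each); total -4. So Pb + (-4) = 0, giving Pb = +4.
Ligands are named alphabetically: bromo before fluoro before pyridine before triphenylphosphine.

dibromodifluoro(pyridine)(triphenylphosphine)lead(IV)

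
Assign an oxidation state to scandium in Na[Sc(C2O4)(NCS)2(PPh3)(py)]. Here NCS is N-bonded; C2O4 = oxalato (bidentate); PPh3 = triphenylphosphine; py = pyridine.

+3

1 sodium outside the brackets (+1 each) → the complex ion is 1−.
Ligand charges: 2×NCS = -2; 1×C2O4 = -2; 1×PPh3 neutral; 1×py neutral; sum -4.
Sc + (-4) = 1− ⇒ Sc is +3.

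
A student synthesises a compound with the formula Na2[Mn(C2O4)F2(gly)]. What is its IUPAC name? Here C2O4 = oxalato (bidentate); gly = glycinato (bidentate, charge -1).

The 2 sodium counter-ions carry a total charge of +2, so each complex ion is 2−.
Ligand charges: 2×fluoro (-1 each), 1×oxalato (-2 each), 1×glycinato (-1 each); total -5. So Mn + (-5) = 2−, giving Mn = +3.
The complex ion is anionic, so manganese takes the -ate form manganate(III).

sodium difluoro(glycinato)oxalatomanganate(III)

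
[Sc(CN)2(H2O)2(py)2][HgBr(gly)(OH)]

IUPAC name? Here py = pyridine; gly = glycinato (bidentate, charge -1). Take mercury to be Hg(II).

Both ions are complex: the cation is named first with the plain metal name, the anion second with the -ate form; each ion's ligands are alphabetised independently.
Hg is given as +2; the anion's ligand charges sum to -3, so the complex anion is 1−.
A 1:1 salt means the cation carries the equal and opposite charge, 1+.
Cation: ligand charges sum to -2; for the ion to be 1+, Sc = +3.

diaquadicyanobis(pyridine)scandium(III) bromo(glycinato)hydroxomercurate(II)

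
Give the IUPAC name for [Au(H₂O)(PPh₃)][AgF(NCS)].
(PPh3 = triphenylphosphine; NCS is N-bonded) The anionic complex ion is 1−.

Both ions are complex: the cation is named first with the plain metal name, the anion second with the -ate form; each ion's ligands are alphabetised independently.
The complex anion is given as 1−; its ligand charges sum to -2, so Ag = +1.
A 1:1 salt means the cation carries the equal and opposite charge, 1+.
Cation: ligand charges sum to 0; for the ion to be 1+, Au = +1.

aqua(triphenylphosphine)gold(I) fluoroisothiocyanatoargentate(I)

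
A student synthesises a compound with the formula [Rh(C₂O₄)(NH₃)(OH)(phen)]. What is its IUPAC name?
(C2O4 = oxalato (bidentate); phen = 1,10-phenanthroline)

amminehydroxooxalato(1,10-phenanthroline)rhodium(III)

There is no counter-ion, so the complex is neutral overall.
Ligand charges: 1×ammine (neutral), 1×oxalato (-2 each), 1×hydroxo (-1 each), 1×1,10-phenanthroline (neutral); total -3. So Rh + (-3) = 0, giving Rh = +3.
Ligands are named alphabetically: ammine before hydroxo before oxalato before phenanthroline.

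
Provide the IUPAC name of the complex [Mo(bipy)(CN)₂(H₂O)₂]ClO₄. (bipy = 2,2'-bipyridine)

The 1 perchlorate counter-ion carries a total charge of -1, so each complex ion is 1+.
Ligand charges: 2×aqua (neutral), 2×cyano (-1 each), 1×2,2'-bipyridine (neutral); total -2. So Mo + (-2) = 1+, giving Mo = +3.
Ligands are named alphabetically: aqua before bipyridine before cyano.

diaqua(2,2'-bipyridine)dicyanomolybdenum(III) perchlorate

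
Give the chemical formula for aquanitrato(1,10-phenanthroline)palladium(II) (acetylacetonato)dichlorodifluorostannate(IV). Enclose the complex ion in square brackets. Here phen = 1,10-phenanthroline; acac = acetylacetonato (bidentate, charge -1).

Cation [Pd…]: ligand charges -1, Pd(II) ⇒ ion charge 1+.
Anion [Sn…]: ligand charges -5, Sn(IV) ⇒ ion charge 1−.
One 1+ cation balances one 1− anion.

[Pd(H2O)(NO3)(phen)][Sn(acac)Cl2F2]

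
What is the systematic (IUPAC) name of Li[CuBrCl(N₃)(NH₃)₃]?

The 1 lithium counter-ion carries a total charge of +1, so each complex ion is 1−.
Ligand charges: 3×ammine (neutral), 1×bromo (-1 each), 1×chloro (-1 each), 1×azido (-1 each); total -3. So Cu + (-3) = 1−, giving Cu = +2.
Ligands are named alphabetically: ammine before azido before bromo before chloro.
The complex ion is anionic, so copper takes the -ate form cuprate(II).

lithium triammineazidobromochlorocuprate(II)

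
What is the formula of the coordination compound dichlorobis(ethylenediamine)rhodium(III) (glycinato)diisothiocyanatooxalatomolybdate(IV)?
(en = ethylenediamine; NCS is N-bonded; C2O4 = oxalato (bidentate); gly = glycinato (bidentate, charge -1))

Cation [Rh…]: ligand charges -2, Rh(III) ⇒ ion charge 1+.
Anion [Mo…]: ligand charges -5, Mo(IV) ⇒ ion charge 1−.

[RhCl2(en)2][Mo(C2O4)(gly)(NCS)2]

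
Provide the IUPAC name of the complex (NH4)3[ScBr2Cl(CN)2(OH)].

ammonium dibromochlorodicyanohydroxoscandate(III)

The 3 ammonium counter-ions carry a total charge of +3, so each complex ion is 3−.
Ligand charges: 2×bromo (-1 each), 1×hydroxo (-1 each), 1×chloro (-1 each), 2×cyano (-1 each); total -6. So Sc + (-6) = 3−, giving Sc = +3.
Ligands are named alphabetically: bromo before chloro before cyano before hydroxo.
The complex ion is anionic, so scandium takes the -ate form scandate(III).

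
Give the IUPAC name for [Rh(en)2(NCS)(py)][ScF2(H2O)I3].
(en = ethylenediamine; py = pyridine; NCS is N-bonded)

bis(ethylenediamine)isothiocyanato(pyridine)rhodium(III) aquadifluorotriiodoscandate(III)

Scandium is always +3 in its complexes; the anion's ligand charges sum to -5, so the complex anion is 2−.
A 1:1 salt means the cation carries the equal and opposite charge, 2+.
Cation: ligand charges sum to -1; for the ion to be 2+, Rh = +3.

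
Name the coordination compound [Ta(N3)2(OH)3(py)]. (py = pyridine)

There is no counter-ion, so the complex is neutral overall.
Ligand charges: 1×pyridine (neutral), 2×azido (-1 each), 3×hydroxo (-1 each); total -5. So Ta + (-5) = 0, giving Ta = +5.
Ligands are named alphabetically: azido before hydroxo before pyridine.

diazidotrihydroxo(pyridine)tantalum(V)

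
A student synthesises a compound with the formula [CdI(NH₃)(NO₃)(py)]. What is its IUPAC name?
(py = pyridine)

ammineiodonitrato(pyridine)cadmium(II)

There is no counter-ion, so the complex is neutral overall.
Ligand charges: 1×iodo (-1 each), 1×pyridine (neutral), 1×nitrato (-1 each), 1×ammine (neutral); total -2. So Cd + (-2) = 0, giving Cd = +2.
Ligands are named alphabetically: ammine before iodo before nitrato before pyridine.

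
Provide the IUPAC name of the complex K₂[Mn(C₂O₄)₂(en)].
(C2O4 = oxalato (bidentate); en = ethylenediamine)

The 2 potassium counter-ions carry a total charge of +2, so each complex ion is 2−.
Ligand charges: 2×oxalato (-2 each), 1×ethylenediamine (neutral); total -4. So Mn + (-4) = 2−, giving Mn = +2.
The complex ion is anionic, so manganese takes the -ate form manganate(II).

potassium (ethylenediamine)dioxalatomanganate(II)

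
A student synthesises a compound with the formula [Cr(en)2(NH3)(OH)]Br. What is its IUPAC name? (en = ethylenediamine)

The 1 bromide counter-ion carries a total charge of -1, so each complex ion is 1+.
Ligand charges: 1×hydroxo (-1 each), 2×ethylenediamine (neutral), 1×ammine (neutral); total -1. So Cr + (-1) = 1+, giving Cr = +2.
Ligands are named alphabetically: ammine before ethylenediamine before hydroxo.

amminebis(ethylenediamine)hydroxochromium(II) bromide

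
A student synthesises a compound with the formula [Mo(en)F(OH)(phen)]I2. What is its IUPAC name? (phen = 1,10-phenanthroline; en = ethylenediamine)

(ethylenediamine)fluorohydroxo(1,10-phenanthroline)molybdenum(IV) iodide

The 2 iodide counter-ions carry a total charge of -2, so each complex ion is 2+.
Ligand charges: 1×hydroxo (-1 each), 1×fluoro (-1 each), 1×1,10-phenanthroline (neutral), 1×ethylenediamine (neutral); total -2. So Mo + (-2) = 2+, giving Mo = +4.
Ligands are named alphabetically: ethylenediamine before fluoro before hydroxo before phenanthroline.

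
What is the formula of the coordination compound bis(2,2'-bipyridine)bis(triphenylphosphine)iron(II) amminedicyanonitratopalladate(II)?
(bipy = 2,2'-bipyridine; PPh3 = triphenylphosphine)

[Fe(bipy)2(PPh3)2][Pd(CN)2(NH3)(NO3)]2

Cation [Fe…]: ligand charges 0, Fe(II) ⇒ ion charge 2+.
Anion [Pd…]: ligand charges -3, Pd(II) ⇒ ion charge 1−.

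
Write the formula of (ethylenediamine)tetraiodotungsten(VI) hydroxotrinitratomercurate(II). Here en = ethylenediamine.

[W(en)I4][Hg(NO3)3(OH)]

Cation [W…]: ligand charges -4, W(VI) ⇒ ion charge 2+.
Anion [Hg…]: ligand charges -4, Hg(II) ⇒ ion charge 2−.
One 2+ cation balances one 2− anion.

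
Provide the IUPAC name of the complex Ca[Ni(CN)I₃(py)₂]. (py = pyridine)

calcium cyanotriiodobis(pyridine)nickelate(II)

The 1 calcium counter-ion carries a total charge of +2, so each complex ion is 2−.
Ligand charges: 1×cyano (-1 each), 2×pyridine (neutral), 3×iodo (-1 each); total -4. So Ni + (-4) = 2−, giving Ni = +2.
The complex ion is anionic, so nickel takes the -ate form nickelate(II).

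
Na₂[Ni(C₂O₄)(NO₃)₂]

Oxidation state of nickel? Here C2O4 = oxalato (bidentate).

+2

2 sodium outside the brackets (+1 each) → the complex ion is 2−.
Ligand charges: 1×C2O4 = -2; 2×NO3 = -2; sum -4.
Ni + (-4) = 2− ⇒ Ni is +2.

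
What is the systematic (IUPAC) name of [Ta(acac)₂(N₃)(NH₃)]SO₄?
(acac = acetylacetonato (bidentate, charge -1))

bis(acetylacetonato)ammineazidotantalum(V) sulfate

The 1 sulfate counter-ion carries a total charge of -2, so each complex ion is 2+.
Ligand charges: 1×azido (-1 each), 1×ammine (neutral), 2×acetylacetonato (-1 each); total -3. So Ta + (-3) = 2+, giving Ta = +5.
Ligands are named alphabetically: acetylacetonato before ammine before azido.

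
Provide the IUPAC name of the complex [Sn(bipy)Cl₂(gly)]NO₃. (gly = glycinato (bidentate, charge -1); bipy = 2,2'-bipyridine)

The 1 nitrate counter-ion carries a total charge of -1, so each complex ion is 1+.
Ligand charges: 1×glycinato (-1 each), 2×chloro (-1 each), 1×2,2'-bipyridine (neutral); total -3. So Sn + (-3) = 1+, giving Sn = +4.
Ligands are named alphabetically: bipyridine before chloro before glycinato.

(2,2'-bipyridine)dichloro(glycinato)tin(IV) nitrate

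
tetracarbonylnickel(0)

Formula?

[Ni(CO)4]

Ligands: 4 carbonyl (CO, neutral). Ligand charge sum = 0.
With Ni in oxidation state 0, the complex ion is [Ni...].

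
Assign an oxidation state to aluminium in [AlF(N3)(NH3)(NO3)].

+3

No counter-ion: the bracketed complex is neutral.
Ligand charges: 1×NH3 neutral; 1×N3 = -1; 1×F = -1; 1×NO3 = -1; sum -3.
Al + (-3) = 0 ⇒ Al is +3.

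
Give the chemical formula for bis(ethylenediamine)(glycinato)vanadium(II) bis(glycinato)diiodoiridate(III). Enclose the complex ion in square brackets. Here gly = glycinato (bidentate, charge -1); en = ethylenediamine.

Cation [V…]: ligand charges -1, V(II) ⇒ ion charge 1+.
Anion [Ir…]: ligand charges -4, Ir(III) ⇒ ion charge 1−.

[V(en)2(gly)][Ir(gly)2I2]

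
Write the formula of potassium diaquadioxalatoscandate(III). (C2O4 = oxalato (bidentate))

K[Sc(C2O4)2(H2O)2]

Ligands: 2 aqua (H2O, neutral), 2 oxalato (C2O4, -2). Ligand charge sum = -4.
With Sc in oxidation state +3, the complex ion is [Sc...]^1−.
Charge balance with potassium (+1) requires 1 complex ion per 1 potassium.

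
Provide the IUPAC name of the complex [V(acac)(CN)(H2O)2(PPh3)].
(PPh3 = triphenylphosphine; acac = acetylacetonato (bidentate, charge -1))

(acetylacetonato)diaquacyano(triphenylphosphine)vanadium(II)

There is no counter-ion, so the complex is neutral overall.
Ligand charges: 1×triphenylphosphine (neutral), 1×cyano (-1 each), 1×acetylacetonato (-1 each), 2×aqua (neutral); total -2. So V + (-2) = 0, giving V = +2.
Ligands are named alphabetically: acetylacetonato before aqua before cyano before triphenylphosphine.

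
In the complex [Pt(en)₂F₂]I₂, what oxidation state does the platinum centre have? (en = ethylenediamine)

+4

2 iodide outside the brackets (-1 each) → the complex ion is 2+.
Ligand charges: 2×en neutral; 2×F = -2; sum -2.
Pt + (-2) = 2+ ⇒ Pt is +4.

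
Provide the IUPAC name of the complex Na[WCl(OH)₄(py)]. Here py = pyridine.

sodium chlorotetrahydroxo(pyridine)tungstate(IV)

The 1 sodium counter-ion carries a total charge of +1, so each complex ion is 1−.
Ligand charges: 1×pyridine (neutral), 1×chloro (-1 each), 4×hydroxo (-1 each); total -5. So W + (-5) = 1−, giving W = +4.
The complex ion is anionic, so tungsten takes the -ate form tungstate(IV).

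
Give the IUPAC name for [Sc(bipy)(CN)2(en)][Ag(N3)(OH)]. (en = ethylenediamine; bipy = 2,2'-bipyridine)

(2,2'-bipyridine)dicyano(ethylenediamine)scandium(III) azidohydroxoargentate(I)

Both ions are complex: the cation is named first with the plain metal name, the anion second with the -ate form; each ion's ligands are alphabetised independently.
Scandium is always +3 in its complexes; the cation's ligand charges sum to -2, so the complex cation is 1+.
A 1:1 salt means the anion carries the equal and opposite charge, 1−.
Anion: ligand charges sum to -2; for the ion to be 1−, Ag = +1.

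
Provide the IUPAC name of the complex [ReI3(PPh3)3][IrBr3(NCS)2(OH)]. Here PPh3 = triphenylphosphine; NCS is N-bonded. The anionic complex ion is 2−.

triiodotris(triphenylphosphine)rhenium(V) tribromohydroxodiisothiocyanatoiridate(IV)

The complex anion is given as 2−; its ligand charges sum to -6, so Ir = +4.
A 1:1 salt means the cation carries the equal and opposite charge, 2+.
Cation: ligand charges sum to -3; for the ion to be 2+, Re = +5.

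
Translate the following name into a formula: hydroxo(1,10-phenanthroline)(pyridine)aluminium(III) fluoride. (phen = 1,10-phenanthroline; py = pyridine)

Ligands: 1 1,10-phenanthroline (phen, neutral), 1 hydroxo (OH, -1), 1 pyridine (py, neutral). Ligand charge sum = -1.
With Al in oxidation state +3, the complex ion is [Al...]^2+.
Charge balance with fluoride (-1) requires 1 complex ion per 2 fluoride.

[Al(OH)(phen)(py)]F2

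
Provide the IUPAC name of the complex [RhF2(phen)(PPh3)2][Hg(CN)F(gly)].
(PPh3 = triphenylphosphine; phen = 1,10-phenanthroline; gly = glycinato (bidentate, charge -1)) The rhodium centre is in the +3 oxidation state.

Rh is given as +3; the cation's ligand charges sum to -2, so the complex cation is 1+.
A 1:1 salt means the anion carries the equal and opposite charge, 1−.
Anion: ligand charges sum to -3; for the ion to be 1−, Hg = +2.

difluoro(1,10-phenanthroline)bis(triphenylphosphine)rhodium(III) cyanofluoro(glycinato)mercurate(II)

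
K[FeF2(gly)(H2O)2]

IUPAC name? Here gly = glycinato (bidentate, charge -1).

The 1 potassium counter-ion carries a total charge of +1, so each complex ion is 1−.
Ligand charges: 2×fluoro (-1 each), 1×glycinato (-1 each), 2×aqua (neutral); total -3. So Fe + (-3) = 1−, giving Fe = +2.
The complex ion is anionic, so iron takes the -ate form ferrate(II).

potassium diaquadifluoro(glycinato)ferrate(II)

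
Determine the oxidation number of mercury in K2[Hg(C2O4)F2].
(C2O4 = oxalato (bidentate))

2 potassium outside the brackets (+1 each) → the complex ion is 2−.
Ligand charges: 1×C2O4 = -2; 2×F = -2; sum -4.
Hg + (-4) = 2− ⇒ Hg is +2.

+2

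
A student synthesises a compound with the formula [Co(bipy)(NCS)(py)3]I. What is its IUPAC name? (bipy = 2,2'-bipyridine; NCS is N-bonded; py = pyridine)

(2,2'-bipyridine)isothiocyanatotris(pyridine)cobalt(II) iodide

The 1 iodide counter-ion carries a total charge of -1, so each complex ion is 1+.
Ligand charges: 1×2,2'-bipyridine (neutral), 1×isothiocyanato (-1 each), 3×pyridine (neutral); total -1. So Co + (-1) = 1+, giving Co = +2.
Ligands are named alphabetically: bipyridine before isothiocyanato before pyridine.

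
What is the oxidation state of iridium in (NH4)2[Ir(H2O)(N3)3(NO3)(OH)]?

+3

2 ammonium outside the brackets (+1 each) → the complex ion is 2−.
Ligand charges: 3×N3 = -3; 1×H2O neutral; 1×OH = -1; 1×NO3 = -1; sum -5.
Ir + (-5) = 2− ⇒ Ir is +3.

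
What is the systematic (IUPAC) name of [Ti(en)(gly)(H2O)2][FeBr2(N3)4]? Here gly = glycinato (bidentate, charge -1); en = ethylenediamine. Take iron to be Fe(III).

Fe is given as +3; the anion's ligand charges sum to -6, so the complex anion is 3−.
A 1:1 salt means the cation carries the equal and opposite charge, 3+.
Cation: ligand charges sum to -1; for the ion to be 3+, Ti = +4.

diaqua(ethylenediamine)(glycinato)titanium(IV) tetraazidodibromoferrate(III)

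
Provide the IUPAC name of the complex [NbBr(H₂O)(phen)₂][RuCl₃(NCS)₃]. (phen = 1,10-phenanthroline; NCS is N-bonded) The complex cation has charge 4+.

aquabromobis(1,10-phenanthroline)niobium(V) trichlorotriisothiocyanatoruthenate(II)

Both ions are complex: the cation is named first with the plain metal name, the anion second with the -ate form; each ion's ligands are alphabetised independently.
The complex cation is given as 4+; its ligand charges sum to -1, so Nb = +5.
A 1:1 salt means the anion carries the equal and opposite charge, 4−.
Anion: ligand charges sum to -6; for the ion to be 4−, Ru = +2.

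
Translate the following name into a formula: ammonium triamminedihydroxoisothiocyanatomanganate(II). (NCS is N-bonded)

NH4[Mn(NCS)(NH3)3(OH)2]

Ligands: 3 ammine (NH3, neutral), 1 isothiocyanato (NCS, -1), 2 hydroxo (OH, -1). Ligand charge sum = -3.
With Mn in oxidation state +2, the complex ion is [Mn...]^1−.
Charge balance with ammonium (+1) requires 1 complex ion per 1 ammonium.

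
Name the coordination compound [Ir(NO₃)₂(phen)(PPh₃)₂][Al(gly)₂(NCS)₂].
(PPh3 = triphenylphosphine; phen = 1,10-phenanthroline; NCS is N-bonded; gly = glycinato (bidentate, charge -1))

Aluminium is always +3 in its complexes; the anion's ligand charges sum to -4, so the complex anion is 1−.
A 1:1 salt means the cation carries the equal and opposite charge, 1+.
Cation: ligand charges sum to -2; for the ion to be 1+, Ir = +3.

dinitrato(1,10-phenanthroline)bis(triphenylphosphine)iridium(III) bis(glycinato)diisothiocyanatoaluminate(III)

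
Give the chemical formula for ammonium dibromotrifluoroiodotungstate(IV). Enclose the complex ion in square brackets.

(NH4)2[WBr2F3I]

Ligands: 3 fluoro (F, -1), 2 bromo (Br, -1), 1 iodo (I, -1). Ligand charge sum = -6.
With W in oxidation state +4, the complex ion is [W...]^2−.
Charge balance with ammonium (+1) requires 1 complex ion per 2 ammonium.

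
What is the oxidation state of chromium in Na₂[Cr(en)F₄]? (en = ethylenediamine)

+2

2 sodium outside the brackets (+1 each) → the complex ion is 2−.
Ligand charges: 1×en neutral; 4×F = -4; sum -4.
Cr + (-4) = 2− ⇒ Cr is +2.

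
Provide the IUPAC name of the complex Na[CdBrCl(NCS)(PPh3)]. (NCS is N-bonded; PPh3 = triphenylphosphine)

sodium bromochloroisothiocyanato(triphenylphosphine)cadmate(II)

The 1 sodium counter-ion carries a total charge of +1, so each complex ion is 1−.
Ligand charges: 1×chloro (-1 each), 1×isothiocyanato (-1 each), 1×bromo (-1 each), 1×triphenylphosphine (neutral); total -3. So Cd + (-3) = 1−, giving Cd = +2.
Ligands are named alphabetically: bromo before chloro before isothiocyanato before triphenylphosphine.
The complex ion is anionic, so cadmium takes the -ate form cadmate(II).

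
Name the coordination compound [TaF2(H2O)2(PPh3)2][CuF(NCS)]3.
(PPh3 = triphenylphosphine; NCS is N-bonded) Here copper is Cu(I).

diaquadifluorobis(triphenylphosphine)tantalum(V) fluoroisothiocyanatocuprate(I)

Both ions are complex: the cation is named first with the plain metal name, the anion second with the -ate form; each ion's ligands are alphabetised independently.
Cu is given as +1; the anion's ligand charges sum to -2, so the complex anion is 1−.
With 3 anions per cation, the cation must be 3×1 = 3+.
Cation: ligand charges sum to -2; for the ion to be 3+, Ta = +5.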